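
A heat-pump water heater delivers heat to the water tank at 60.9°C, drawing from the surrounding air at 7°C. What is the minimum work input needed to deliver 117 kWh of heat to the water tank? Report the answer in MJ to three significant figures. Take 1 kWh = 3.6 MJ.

68.0 MJ

In absolute terms T_C = 280.15 K and T_H = 334.05 K, so ΔT = 53.90 K.
The reversible limit is COP_HP = T_H/ΔT = 6.198, so W_min = Q_H/COP = Q_H·ΔT/T_H.
W_min = 117.0 × 53.90/334.05 = 18.88 kWh = 67.96 MJ.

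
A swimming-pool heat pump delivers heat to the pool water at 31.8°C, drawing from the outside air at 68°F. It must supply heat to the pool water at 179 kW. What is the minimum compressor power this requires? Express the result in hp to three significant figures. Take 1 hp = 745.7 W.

9.29 hp

In absolute terms T_C = 293.15 K and T_H = 304.95 K, so ΔT = 11.80 K.
COP_Carnot = T_H/ΔT = 304.95/11.80 = 25.84.
Ẇ_min = Q̇/COP_Carnot = 179.0/25.84 = 6.926 kW = 9.288 hp.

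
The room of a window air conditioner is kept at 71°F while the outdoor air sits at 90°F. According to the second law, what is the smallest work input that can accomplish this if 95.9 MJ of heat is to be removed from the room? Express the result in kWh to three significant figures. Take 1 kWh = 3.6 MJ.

0.954 kWh

In absolute terms T_C = 294.82 K and T_H = 305.37 K, so ΔT = 10.56 K.
The reversible limit is COP_R = T_C/ΔT = 27.93, so W_min = Q_C/COP = Q_C·ΔT/T_C.
W_min = 95.90 × 10.56/294.82 = 3.434 MJ = 0.9538 kWh.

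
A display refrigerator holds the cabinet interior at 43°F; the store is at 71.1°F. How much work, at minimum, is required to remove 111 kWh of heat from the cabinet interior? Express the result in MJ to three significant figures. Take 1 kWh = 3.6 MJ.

In absolute terms T_C = 279.26 K and T_H = 294.87 K, so ΔT = 15.61 K.
The reversible limit is COP_R = T_C/ΔT = 17.89, so W_min = Q_C/COP = Q_C·ΔT/T_C.
W_min = 111.0 × 15.61/279.26 = 6.205 kWh = 22.34 MJ.

22.3 MJ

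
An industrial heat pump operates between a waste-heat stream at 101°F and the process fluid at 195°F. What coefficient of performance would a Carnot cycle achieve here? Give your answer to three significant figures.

6.96

In absolute terms T_C = 311.48 K and T_H = 363.71 K, so ΔT = 52.22 K.
For a reversible cycle, COP_Carnot = T_H/ΔT = 363.71/52.22 = 6.965.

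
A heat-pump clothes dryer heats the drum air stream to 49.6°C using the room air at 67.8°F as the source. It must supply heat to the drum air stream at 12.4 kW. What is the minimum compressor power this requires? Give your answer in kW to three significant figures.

1.14 kW

In absolute terms T_C = 293.04 K and T_H = 322.75 K, so ΔT = 29.71 K.
COP_Carnot = T_H/ΔT = 322.75/29.71 = 10.86.
Ẇ_min = Q̇/COP_Carnot = 12.40/10.86 = 1.141 kW.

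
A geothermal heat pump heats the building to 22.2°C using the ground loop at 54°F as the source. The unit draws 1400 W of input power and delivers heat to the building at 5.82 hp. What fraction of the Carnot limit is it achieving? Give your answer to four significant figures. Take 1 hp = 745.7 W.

0.1047

Converting, Q̇_H = 5.820 hp = 4340 W, so COP_actual = Q̇_H/Ẇ = 4340/1400 = 3.100.
In absolute terms T_C = 285.37 K and T_H = 295.35 K, so ΔT = 9.978 K.
COP_Carnot = T_H/ΔT = 295.35/9.978 = 29.60.
η_II = COP_actual/COP_Carnot = 3.100/29.60 = 0.1047.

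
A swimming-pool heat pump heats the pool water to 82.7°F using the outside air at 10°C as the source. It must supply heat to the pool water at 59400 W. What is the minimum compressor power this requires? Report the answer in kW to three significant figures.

In absolute terms T_C = 283.15 K and T_H = 301.32 K, so ΔT = 18.17 K.
COP_Carnot = T_H/ΔT = 301.32/18.17 = 16.59.
Ẇ_min = Q̇/COP_Carnot = 59400/16.59 = 3581 W = 3.581 kW.

3.58 kW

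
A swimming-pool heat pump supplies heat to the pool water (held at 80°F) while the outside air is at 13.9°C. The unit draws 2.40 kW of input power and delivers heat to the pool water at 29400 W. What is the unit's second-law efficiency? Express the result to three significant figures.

0.522

Converting, Q̇_H = 29400 W = 29.40 kW, so COP_actual = Q̇_H/Ẇ = 29.40/2.400 = 12.25.
In absolute terms T_C = 287.05 K and T_H = 299.82 K, so ΔT = 12.77 K.
COP_Carnot = T_H/ΔT = 299.82/12.77 = 23.48.
η_II = COP_actual/COP_Carnot = 12.25/23.48 = 0.5216.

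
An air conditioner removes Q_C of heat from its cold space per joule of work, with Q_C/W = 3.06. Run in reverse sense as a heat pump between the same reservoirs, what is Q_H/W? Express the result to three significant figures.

The first law on one cycle gives Q_H = Q_C + W, so Q_H/W = Q_C/W + 1.
COP_HP = COP_R + 1 = 3.06 + 1 = 4.06.

4.06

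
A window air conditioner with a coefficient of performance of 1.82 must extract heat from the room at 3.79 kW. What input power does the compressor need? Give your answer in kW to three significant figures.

2.08 kW

Ẇ = Q̇_C/COP = 3.790/1.82 = 2.082 kW.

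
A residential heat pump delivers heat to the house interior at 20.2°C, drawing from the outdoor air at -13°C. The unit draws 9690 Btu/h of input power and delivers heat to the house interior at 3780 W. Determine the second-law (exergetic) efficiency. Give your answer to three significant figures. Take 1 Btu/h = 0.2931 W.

0.151

Converting, Q̇_H = 3780 W = 12900 Btu/h, so COP_actual = Q̇_H/Ẇ = 12900/9690 = 1.331.
In absolute terms T_C = 260.15 K and T_H = 293.35 K, so ΔT = 33.20 K.
COP_Carnot = T_H/ΔT = 293.35/33.20 = 8.836.
η_II = COP_actual/COP_Carnot = 1.331/8.836 = 0.1506.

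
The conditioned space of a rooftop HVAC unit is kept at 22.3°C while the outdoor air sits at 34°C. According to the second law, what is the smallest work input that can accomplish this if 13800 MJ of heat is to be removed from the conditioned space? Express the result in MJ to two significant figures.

In absolute terms T_C = 295.45 K and T_H = 307.15 K, so ΔT = 11.70 K.
The reversible limit is COP_R = T_C/ΔT = 25.25, so W_min = Q_C/COP = Q_C·ΔT/T_C.
W_min = 13800 × 11.70/295.45 = 546.5 MJ.

550 MJ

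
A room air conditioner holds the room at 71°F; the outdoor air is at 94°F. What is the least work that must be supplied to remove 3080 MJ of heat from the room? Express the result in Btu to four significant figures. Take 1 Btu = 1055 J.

In absolute terms T_C = 294.82 K and T_H = 307.59 K, so ΔT = 12.78 K.
The reversible limit is COP_R = T_C/ΔT = 23.07, so W_min = Q_C/COP = Q_C·ΔT/T_C.
W_min = 3080 × 12.78/294.82 = 133.5 MJ = 126500 Btu.

126500 Btu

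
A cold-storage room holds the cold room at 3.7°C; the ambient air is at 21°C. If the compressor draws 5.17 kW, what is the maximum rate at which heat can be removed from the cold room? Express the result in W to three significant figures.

82700 W

In absolute terms T_C = 276.85 K and T_H = 294.15 K, so ΔT = 17.30 K.
COP_Carnot = T_C/ΔT = 276.85/17.30 = 16.00.
Q̇_max = COP_Carnot × Ẇ = 16.00 × 5.170 kW = 82.73 kW = 82730 W.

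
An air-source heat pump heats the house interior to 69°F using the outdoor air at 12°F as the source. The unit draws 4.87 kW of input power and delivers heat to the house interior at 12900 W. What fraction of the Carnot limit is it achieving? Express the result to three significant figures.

0.286

Converting, Q̇_H = 12900 W = 12.90 kW, so COP_actual = Q̇_H/Ẇ = 12.90/4.870 = 2.649.
In absolute terms T_C = 262.04 K and T_H = 293.71 K, so ΔT = 31.67 K.
COP_Carnot = T_H/ΔT = 293.71/31.67 = 9.275.
η_II = COP_actual/COP_Carnot = 2.649/9.275 = 0.2856.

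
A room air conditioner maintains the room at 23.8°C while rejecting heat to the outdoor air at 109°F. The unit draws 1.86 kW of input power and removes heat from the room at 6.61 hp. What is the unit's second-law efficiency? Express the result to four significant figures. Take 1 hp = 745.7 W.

Converting, Q̇_C = 6.610 hp = 4.929 kW, so COP_actual = Q̇_C/Ẇ = 4.929/1.860 = 2.650.
In absolute terms T_C = 296.95 K and T_H = 315.93 K, so ΔT = 18.98 K.
COP_Carnot = T_C/ΔT = 296.95/18.98 = 15.65.
η_II = COP_actual/COP_Carnot = 2.650/15.65 = 0.1694.

0.1694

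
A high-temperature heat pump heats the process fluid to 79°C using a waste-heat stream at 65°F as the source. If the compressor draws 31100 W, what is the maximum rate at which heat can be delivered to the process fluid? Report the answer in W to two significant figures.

180000 W

In absolute terms T_C = 291.48 K and T_H = 352.15 K, so ΔT = 60.67 K.
COP_Carnot = T_H/ΔT = 352.15/60.67 = 5.805.
Q̇_max = COP_Carnot × Ẇ = 5.805 × 31100 W = 180500 W.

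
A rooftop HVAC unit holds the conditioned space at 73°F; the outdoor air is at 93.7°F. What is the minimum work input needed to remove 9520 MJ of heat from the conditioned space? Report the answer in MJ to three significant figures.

In absolute terms T_C = 295.93 K and T_H = 307.43 K, so ΔT = 11.50 K.
The reversible limit is COP_R = T_C/ΔT = 25.73, so W_min = Q_C/COP = Q_C·ΔT/T_C.
W_min = 9520 × 11.50/295.93 = 370.0 MJ.

370 MJ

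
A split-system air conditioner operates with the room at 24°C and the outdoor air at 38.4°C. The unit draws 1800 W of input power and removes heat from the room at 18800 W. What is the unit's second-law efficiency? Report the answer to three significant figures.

0.506

COP_actual = Q̇_C/Ẇ = 18800/1800 = 10.44.
In absolute terms T_C = 297.15 K and T_H = 311.55 K, so ΔT = 14.40 K.
COP_Carnot = T_C/ΔT = 297.15/14.40 = 20.64.
η_II = COP_actual/COP_Carnot = 10.44/20.64 = 0.5061.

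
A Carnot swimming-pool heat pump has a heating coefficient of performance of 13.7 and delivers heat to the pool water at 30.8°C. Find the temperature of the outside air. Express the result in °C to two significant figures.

8.6 °C

COP_HP = T_H/(T_H − T_C) gives T_H − T_C = T_H/COP.
With T_H = 303.95 K, T_C = 303.95 × (1 − 1/13.7) = 281.76 K.
Converting, 281.76 K = 8.61°C.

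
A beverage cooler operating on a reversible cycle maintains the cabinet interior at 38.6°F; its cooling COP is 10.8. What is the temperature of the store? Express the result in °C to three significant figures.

29.3 °C

COP_R = T_C/(T_H − T_C) gives T_H − T_C = T_C/COP.
With T_C = 276.82 K, T_H = 276.82 × (1 + 1/10.8) = 302.45 K.
Converting, 302.45 K = 29.30°C.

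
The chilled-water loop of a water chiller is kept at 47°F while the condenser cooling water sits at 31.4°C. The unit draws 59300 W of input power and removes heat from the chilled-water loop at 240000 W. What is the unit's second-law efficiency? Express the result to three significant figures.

0.332

COP_actual = Q̇_C/Ẇ = 240000/59300 = 4.047.
In absolute terms T_C = 281.48 K and T_H = 304.55 K, so ΔT = 23.07 K.
COP_Carnot = T_C/ΔT = 281.48/23.07 = 12.20.
η_II = COP_actual/COP_Carnot = 4.047/12.20 = 0.3317.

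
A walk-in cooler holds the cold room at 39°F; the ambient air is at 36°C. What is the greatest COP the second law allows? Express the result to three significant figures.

8.63

In absolute terms T_C = 277.04 K and T_H = 309.15 K, so ΔT = 32.11 K.
For a reversible cycle, COP_Carnot = T_C/ΔT = 277.04/32.11 = 8.628.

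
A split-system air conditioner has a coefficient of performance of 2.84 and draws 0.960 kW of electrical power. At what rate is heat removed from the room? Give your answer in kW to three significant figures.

Q̇_C = COP × Ẇ = 2.84 × 0.9600 = 2.726 kW.

2.73 kW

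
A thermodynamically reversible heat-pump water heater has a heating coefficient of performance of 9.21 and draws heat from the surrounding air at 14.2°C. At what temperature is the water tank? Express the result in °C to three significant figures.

49.2 °C

COP_HP = T_H/(T_H − T_C) rearranges to T_H = COP·T_C/(COP − 1).
With T_C = 287.35 K, T_H = 9.21 × 287.35/8.210 = 322.35 K.
Converting, 322.35 K = 49.20°C.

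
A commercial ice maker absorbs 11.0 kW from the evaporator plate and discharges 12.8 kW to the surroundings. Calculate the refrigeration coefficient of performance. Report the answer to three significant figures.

6.11

The first law gives Q̇_H = Q̇_C + Ẇ, so the three rates are Q̇_C = 11.00, Q̇_H = 12.80, Ẇ = 1.800 kW.
COP_R = Q̇_C/Ẇ = 11.00/1.800 = 6.111.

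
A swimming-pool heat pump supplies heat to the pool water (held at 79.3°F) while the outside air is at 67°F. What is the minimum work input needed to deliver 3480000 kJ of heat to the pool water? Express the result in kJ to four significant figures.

79420 kJ

In absolute terms T_C = 292.59 K and T_H = 299.43 K, so ΔT = 6.833 K.
The reversible limit is COP_HP = T_H/ΔT = 43.82, so W_min = Q_H/COP = Q_H·ΔT/T_H.
W_min = 3480000 × 6.833/299.43 = 79420 kJ.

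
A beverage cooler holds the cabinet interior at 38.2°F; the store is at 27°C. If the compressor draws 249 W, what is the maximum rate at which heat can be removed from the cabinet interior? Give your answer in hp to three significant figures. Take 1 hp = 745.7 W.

3.92 hp

In absolute terms T_C = 276.59 K and T_H = 300.15 K, so ΔT = 23.56 K.
COP_Carnot = T_C/ΔT = 276.59/23.56 = 11.74.
Q̇_max = COP_Carnot × Ẇ = 11.74 × 249.0 W = 2924 W = 3.921 hp.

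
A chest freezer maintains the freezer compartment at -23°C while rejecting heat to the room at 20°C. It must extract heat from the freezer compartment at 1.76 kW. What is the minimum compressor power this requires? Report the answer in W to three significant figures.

303 W

In absolute terms T_C = 250.15 K and T_H = 293.15 K, so ΔT = 43.00 K.
COP_Carnot = T_C/ΔT = 250.15/43.00 = 5.817.
Ẇ_min = Q̇/COP_Carnot = 1.760/5.817 = 0.3025 kW = 302.5 W.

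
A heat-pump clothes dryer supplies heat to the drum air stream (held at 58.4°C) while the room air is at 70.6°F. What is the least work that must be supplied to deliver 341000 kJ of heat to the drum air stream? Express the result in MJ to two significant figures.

38 MJ

In absolute terms T_C = 294.59 K and T_H = 331.55 K, so ΔT = 36.96 K.
The reversible limit is COP_HP = T_H/ΔT = 8.972, so W_min = Q_H/COP = Q_H·ΔT/T_H.
W_min = 341000 × 36.96/331.55 = 38010 kJ = 38.01 MJ.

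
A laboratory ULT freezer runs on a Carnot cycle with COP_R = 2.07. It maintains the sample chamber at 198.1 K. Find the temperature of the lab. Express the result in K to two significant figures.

290 K

COP_R = T_C/(T_H − T_C) gives T_H − T_C = T_C/COP.
With T_C = 198.10 K, T_H = 198.10 × (1 + 1/2.07) = 293.80 K.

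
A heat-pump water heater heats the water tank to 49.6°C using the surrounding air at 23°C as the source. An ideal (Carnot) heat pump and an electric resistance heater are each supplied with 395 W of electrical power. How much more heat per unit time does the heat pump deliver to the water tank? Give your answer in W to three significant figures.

4400 W

In absolute terms T_C = 296.15 K and T_H = 322.75 K, so ΔT = 26.60 K.
COP_Carnot = T_H/ΔT = 322.75/26.60 = 12.13.
The heat pump delivers Q̇_H = COP × Ẇ = 4793 W; the resistance heater delivers Ẇ = 395.0 W.
Extra = (COP − 1)·Ẇ = 4398 W.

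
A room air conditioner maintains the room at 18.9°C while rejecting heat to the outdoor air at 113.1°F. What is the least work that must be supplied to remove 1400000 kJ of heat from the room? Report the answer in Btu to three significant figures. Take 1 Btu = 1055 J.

119000 Btu

In absolute terms T_C = 292.05 K and T_H = 318.21 K, so ΔT = 26.16 K.
The reversible limit is COP_R = T_C/ΔT = 11.17, so W_min = Q_C/COP = Q_C·ΔT/T_C.
W_min = 1400000 × 26.16/292.05 = 125400 kJ = 118800 Btu.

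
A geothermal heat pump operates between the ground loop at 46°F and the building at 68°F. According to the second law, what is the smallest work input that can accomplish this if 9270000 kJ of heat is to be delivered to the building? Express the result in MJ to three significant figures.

386 MJ

In absolute terms T_C = 280.93 K and T_H = 293.15 K, so ΔT = 12.22 K.
The reversible limit is COP_HP = T_H/ΔT = 23.99, so W_min = Q_H/COP = Q_H·ΔT/T_H.
W_min = 9270000 × 12.22/293.15 = 386500 kJ = 386.5 MJ.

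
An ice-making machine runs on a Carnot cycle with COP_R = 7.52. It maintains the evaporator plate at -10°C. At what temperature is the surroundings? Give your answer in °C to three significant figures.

COP_R = T_C/(T_H − T_C) gives T_H − T_C = T_C/COP.
With T_C = 263.15 K, T_H = 263.15 × (1 + 1/7.52) = 298.14 K.
Converting, 298.14 K = 24.99°C.

25.0 °C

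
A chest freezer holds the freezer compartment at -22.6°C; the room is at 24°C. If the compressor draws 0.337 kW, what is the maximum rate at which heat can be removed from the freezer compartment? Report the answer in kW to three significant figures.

In absolute terms T_C = 250.55 K and T_H = 297.15 K, so ΔT = 46.60 K.
COP_Carnot = T_C/ΔT = 250.55/46.60 = 5.377.
Q̇_max = COP_Carnot × Ẇ = 5.377 × 0.3370 kW = 1.812 kW.

1.81 kW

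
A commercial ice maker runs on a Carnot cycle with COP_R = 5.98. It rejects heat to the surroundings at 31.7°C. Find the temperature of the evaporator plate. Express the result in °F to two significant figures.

For a Carnot refrigerator COP_R = T_C/(T_H − T_C), so T_C = COP·T_H/(1 + COP).
With T_H = 304.85 K, T_C = 5.98 × 304.85/6.980 = 261.18 K.
Converting, 261.18 K = 10.45°F.

10 °F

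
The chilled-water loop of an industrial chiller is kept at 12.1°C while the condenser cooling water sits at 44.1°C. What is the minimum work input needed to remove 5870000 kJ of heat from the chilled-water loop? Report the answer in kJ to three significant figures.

659000 kJ

In absolute terms T_C = 285.25 K and T_H = 317.25 K, so ΔT = 32.00 K.
The reversible limit is COP_R = T_C/ΔT = 8.914, so W_min = Q_C/COP = Q_C·ΔT/T_C.
W_min = 5870000 × 32.00/285.25 = 658500 kJ.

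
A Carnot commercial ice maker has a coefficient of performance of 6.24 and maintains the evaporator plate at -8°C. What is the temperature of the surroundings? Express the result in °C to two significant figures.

34 °C

COP_R = T_C/(T_H − T_C) gives T_H − T_C = T_C/COP.
With T_C = 265.15 K, T_H = 265.15 × (1 + 1/6.24) = 307.64 K.
Converting, 307.64 K = 34.49°C.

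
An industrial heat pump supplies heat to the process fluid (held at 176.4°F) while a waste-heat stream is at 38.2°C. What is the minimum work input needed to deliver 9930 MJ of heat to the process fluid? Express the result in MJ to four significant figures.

In absolute terms T_C = 311.35 K and T_H = 353.37 K, so ΔT = 42.02 K.
The reversible limit is COP_HP = T_H/ΔT = 8.409, so W_min = Q_H/COP = Q_H·ΔT/T_H.
W_min = 9930 × 42.02/353.37 = 1181 MJ.

1181 MJ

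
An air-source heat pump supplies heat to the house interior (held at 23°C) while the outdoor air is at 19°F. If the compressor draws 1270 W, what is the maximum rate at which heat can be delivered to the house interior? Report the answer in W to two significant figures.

12000 W

In absolute terms T_C = 265.93 K and T_H = 296.15 K, so ΔT = 30.22 K.
COP_Carnot = T_H/ΔT = 296.15/30.22 = 9.799.
Q̇_max = COP_Carnot × Ẇ = 9.799 × 1270 W = 12440 W.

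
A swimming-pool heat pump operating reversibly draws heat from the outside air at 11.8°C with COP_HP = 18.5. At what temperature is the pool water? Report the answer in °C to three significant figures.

COP_HP = T_H/(T_H − T_C) rearranges to T_H = COP·T_C/(COP − 1).
With T_C = 284.95 K, T_H = 18.5 × 284.95/17.50 = 301.23 K.
Converting, 301.23 K = 28.08°C.

28.1 °C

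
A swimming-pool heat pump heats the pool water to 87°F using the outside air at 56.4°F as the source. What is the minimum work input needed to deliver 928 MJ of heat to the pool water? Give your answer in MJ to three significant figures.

In absolute terms T_C = 286.71 K and T_H = 303.71 K, so ΔT = 17.00 K.
The reversible limit is COP_HP = T_H/ΔT = 17.87, so W_min = Q_H/COP = Q_H·ΔT/T_H.
W_min = 928.0 × 17.00/303.71 = 51.95 MJ.

51.9 MJ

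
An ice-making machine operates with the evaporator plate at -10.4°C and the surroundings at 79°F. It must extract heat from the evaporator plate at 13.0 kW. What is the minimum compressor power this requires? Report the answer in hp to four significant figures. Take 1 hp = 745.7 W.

2.422 hp

In absolute terms T_C = 262.75 K and T_H = 299.26 K, so ΔT = 36.51 K.
COP_Carnot = T_C/ΔT = 262.75/36.51 = 7.196.
Ẇ_min = Q̇/COP_Carnot = 13.00/7.196 = 1.806 kW = 2.422 hp.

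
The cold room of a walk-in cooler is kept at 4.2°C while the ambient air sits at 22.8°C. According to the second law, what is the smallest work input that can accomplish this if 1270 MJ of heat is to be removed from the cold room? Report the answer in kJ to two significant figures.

In absolute terms T_C = 277.35 K and T_H = 295.95 K, so ΔT = 18.60 K.
The reversible limit is COP_R = T_C/ΔT = 14.91, so W_min = Q_C/COP = Q_C·ΔT/T_C.
W_min = 1270 × 18.60/277.35 = 85.17 MJ = 85170 kJ.

85000 kJ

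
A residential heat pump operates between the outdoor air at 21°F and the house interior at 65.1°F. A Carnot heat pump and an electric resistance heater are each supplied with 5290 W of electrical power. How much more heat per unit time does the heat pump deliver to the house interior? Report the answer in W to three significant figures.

57700 W

In absolute terms T_C = 267.04 K and T_H = 291.54 K, so ΔT = 24.50 K.
COP_Carnot = T_H/ΔT = 291.54/24.50 = 11.90.
The heat pump delivers Q̇_H = COP × Ẇ = 62950 W; the resistance heater delivers Ẇ = 5290 W.
Extra = (COP − 1)·Ẇ = 57660 W.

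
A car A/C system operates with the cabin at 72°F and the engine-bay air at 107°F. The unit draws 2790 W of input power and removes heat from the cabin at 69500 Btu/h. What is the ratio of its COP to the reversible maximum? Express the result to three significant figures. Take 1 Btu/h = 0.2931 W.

0.481

Converting, Q̇_C = 69500 Btu/h = 20370 W, so COP_actual = Q̇_C/Ẇ = 20370/2790 = 7.301.
In absolute terms T_C = 295.37 K and T_H = 314.82 K, so ΔT = 19.44 K.
COP_Carnot = T_C/ΔT = 295.37/19.44 = 15.19.
η_II = COP_actual/COP_Carnot = 7.301/15.19 = 0.4806.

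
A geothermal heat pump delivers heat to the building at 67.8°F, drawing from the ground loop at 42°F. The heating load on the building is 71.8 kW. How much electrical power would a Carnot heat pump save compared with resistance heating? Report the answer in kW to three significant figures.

68.3 kW

In absolute terms T_C = 278.71 K and T_H = 293.04 K, so ΔT = 14.33 K.
COP_Carnot = T_H/ΔT = 293.04/14.33 = 20.44.
Resistance heating needs Ẇ_res = Q̇_H = 71.80 kW; the reversible heat pump needs only Ẇ_hp = Q̇_H/COP = 3.512 kW.
Saving = 71.80 − 3.512 = 68.29 kW.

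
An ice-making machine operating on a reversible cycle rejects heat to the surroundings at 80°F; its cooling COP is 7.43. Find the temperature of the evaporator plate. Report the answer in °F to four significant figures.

For a Carnot refrigerator COP_R = T_C/(T_H − T_C), so T_C = COP·T_H/(1 + COP).
With T_H = 299.82 K, T_C = 7.43 × 299.82/8.430 = 264.25 K.
Converting, 264.25 K = 15.98°F.

15.98 °F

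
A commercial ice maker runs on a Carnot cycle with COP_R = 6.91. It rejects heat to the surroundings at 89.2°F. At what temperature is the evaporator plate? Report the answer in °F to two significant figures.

For a Carnot refrigerator COP_R = T_C/(T_H − T_C), so T_C = COP·T_H/(1 + COP).
With T_H = 304.93 K, T_C = 6.91 × 304.93/7.910 = 266.38 K.
Converting, 266.38 K = 19.81°F.

20 °F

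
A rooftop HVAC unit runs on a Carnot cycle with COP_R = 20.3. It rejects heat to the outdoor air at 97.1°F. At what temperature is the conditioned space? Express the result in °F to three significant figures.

71.0 °F

For a Carnot refrigerator COP_R = T_C/(T_H − T_C), so T_C = COP·T_H/(1 + COP).
With T_H = 309.32 K, T_C = 20.3 × 309.32/21.30 = 294.79 K.
Converting, 294.79 K = 70.96°F.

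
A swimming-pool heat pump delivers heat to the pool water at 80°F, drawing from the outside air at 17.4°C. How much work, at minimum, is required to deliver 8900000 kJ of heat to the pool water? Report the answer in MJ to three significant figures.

In absolute terms T_C = 290.55 K and T_H = 299.82 K, so ΔT = 9.267 K.
The reversible limit is COP_HP = T_H/ΔT = 32.35, so W_min = Q_H/COP = Q_H·ΔT/T_H.
W_min = 8900000 × 9.267/299.82 = 275100 kJ = 275.1 MJ.

275 MJ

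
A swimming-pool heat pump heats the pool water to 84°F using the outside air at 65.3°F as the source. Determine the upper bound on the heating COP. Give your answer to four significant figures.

In absolute terms T_C = 291.65 K and T_H = 302.04 K, so ΔT = 10.39 K.
For a reversible cycle, COP_Carnot = T_H/ΔT = 302.04/10.39 = 29.07.

29.07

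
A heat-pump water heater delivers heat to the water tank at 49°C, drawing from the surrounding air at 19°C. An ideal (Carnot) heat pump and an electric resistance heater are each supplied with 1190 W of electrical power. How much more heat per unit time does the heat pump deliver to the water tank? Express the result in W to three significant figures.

In absolute terms T_C = 292.15 K and T_H = 322.15 K, so ΔT = 30.00 K.
COP_Carnot = T_H/ΔT = 322.15/30.00 = 10.74.
The heat pump delivers Q̇_H = COP × Ẇ = 12780 W; the resistance heater delivers Ẇ = 1190 W.
Extra = (COP − 1)·Ẇ = 11590 W.

11600 W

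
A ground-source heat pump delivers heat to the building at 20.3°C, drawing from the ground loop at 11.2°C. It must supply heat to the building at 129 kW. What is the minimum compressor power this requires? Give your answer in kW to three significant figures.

4.00 kW

In absolute terms T_C = 284.35 K and T_H = 293.45 K, so ΔT = 9.100 K.
COP_Carnot = T_H/ΔT = 293.45/9.100 = 32.25.
Ẇ_min = Q̇/COP_Carnot = 129.0/32.25 = 4.000 kW.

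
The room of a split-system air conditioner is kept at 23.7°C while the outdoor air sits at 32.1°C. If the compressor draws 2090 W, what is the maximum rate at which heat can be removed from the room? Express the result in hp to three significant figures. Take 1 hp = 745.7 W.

99.0 hp

In absolute terms T_C = 296.85 K and T_H = 305.25 K, so ΔT = 8.400 K.
COP_Carnot = T_C/ΔT = 296.85/8.400 = 35.34.
Q̇_max = COP_Carnot × Ẇ = 35.34 × 2090 W = 73860 W = 99.05 hp.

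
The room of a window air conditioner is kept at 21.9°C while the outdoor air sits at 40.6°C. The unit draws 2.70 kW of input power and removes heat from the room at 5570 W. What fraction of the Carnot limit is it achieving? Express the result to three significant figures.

0.131

Converting, Q̇_C = 5570 W = 5.570 kW, so COP_actual = Q̇_C/Ẇ = 5.570/2.700 = 2.063.
In absolute terms T_C = 295.05 K and T_H = 313.75 K, so ΔT = 18.70 K.
COP_Carnot = T_C/ΔT = 295.05/18.70 = 15.78.
η_II = COP_actual/COP_Carnot = 2.063/15.78 = 0.1307.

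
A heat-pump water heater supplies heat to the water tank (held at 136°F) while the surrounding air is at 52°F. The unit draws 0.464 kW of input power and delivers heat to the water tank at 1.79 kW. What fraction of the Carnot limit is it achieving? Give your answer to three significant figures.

0.544

COP_actual = Q̇_H/Ẇ = 1.790/0.4640 = 3.858.
In absolute terms T_C = 284.26 K and T_H = 330.93 K, so ΔT = 46.67 K.
COP_Carnot = T_H/ΔT = 330.93/46.67 = 7.091.
η_II = COP_actual/COP_Carnot = 3.858/7.091 = 0.5440.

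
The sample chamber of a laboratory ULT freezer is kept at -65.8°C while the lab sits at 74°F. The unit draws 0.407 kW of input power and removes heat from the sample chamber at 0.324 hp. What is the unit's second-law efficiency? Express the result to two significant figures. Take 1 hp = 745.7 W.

Converting, Q̇_C = 0.3240 hp = 0.2416 kW, so COP_actual = Q̇_C/Ẇ = 0.2416/0.4070 = 0.5936.
In absolute terms T_C = 207.35 K and T_H = 296.48 K, so ΔT = 89.13 K.
COP_Carnot = T_C/ΔT = 207.35/89.13 = 2.326.
η_II = COP_actual/COP_Carnot = 0.5936/2.326 = 0.2552.

0.26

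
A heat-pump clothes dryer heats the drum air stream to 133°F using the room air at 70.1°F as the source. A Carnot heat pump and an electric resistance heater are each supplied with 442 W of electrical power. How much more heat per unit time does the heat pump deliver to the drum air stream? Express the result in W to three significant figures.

In absolute terms T_C = 294.32 K and T_H = 329.26 K, so ΔT = 34.94 K.
COP_Carnot = T_H/ΔT = 329.26/34.94 = 9.422.
The heat pump delivers Q̇_H = COP × Ẇ = 4165 W; the resistance heater delivers Ẇ = 442.0 W.
Extra = (COP − 1)·Ẇ = 3723 W.

3720 W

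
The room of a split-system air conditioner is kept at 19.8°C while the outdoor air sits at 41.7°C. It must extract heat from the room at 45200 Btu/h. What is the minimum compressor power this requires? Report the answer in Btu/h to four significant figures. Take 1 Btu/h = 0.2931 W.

In absolute terms T_C = 292.95 K and T_H = 314.85 K, so ΔT = 21.90 K.
COP_Carnot = T_C/ΔT = 292.95/21.90 = 13.38.
Ẇ_min = Q̇/COP_Carnot = 45200/13.38 = 3379 Btu/h.

3379 Btu/h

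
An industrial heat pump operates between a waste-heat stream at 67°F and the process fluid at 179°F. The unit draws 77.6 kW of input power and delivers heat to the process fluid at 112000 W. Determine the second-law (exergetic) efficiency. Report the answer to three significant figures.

Converting, Q̇_H = 112000 W = 112.0 kW, so COP_actual = Q̇_H/Ẇ = 112.0/77.60 = 1.443.
In absolute terms T_C = 292.59 K and T_H = 354.82 K, so ΔT = 62.22 K.
COP_Carnot = T_H/ΔT = 354.82/62.22 = 5.702.
η_II = COP_actual/COP_Carnot = 1.443/5.702 = 0.2531.

0.253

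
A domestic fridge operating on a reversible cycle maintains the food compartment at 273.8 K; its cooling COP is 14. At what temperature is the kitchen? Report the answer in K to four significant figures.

COP_R = T_C/(T_H − T_C) gives T_H − T_C = T_C/COP.
With T_C = 273.80 K, T_H = 273.80 × (1 + 1/14) = 293.36 K.

293.4 K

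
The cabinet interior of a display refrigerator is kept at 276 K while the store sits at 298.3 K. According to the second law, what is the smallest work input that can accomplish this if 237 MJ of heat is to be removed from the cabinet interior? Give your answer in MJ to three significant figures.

19.1 MJ

The reservoir spacing is ΔT = 298.3 − 276 = 22.30 K.
The reversible limit is COP_R = T_C/ΔT = 12.38, so W_min = Q_C/COP = Q_C·ΔT/T_C.
W_min = 237.0 × 22.30/276.00 = 19.15 MJ.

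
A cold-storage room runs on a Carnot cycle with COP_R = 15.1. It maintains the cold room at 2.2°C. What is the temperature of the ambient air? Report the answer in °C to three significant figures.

COP_R = T_C/(T_H − T_C) gives T_H − T_C = T_C/COP.
With T_C = 275.35 K, T_H = 275.35 × (1 + 1/15.1) = 293.59 K.
Converting, 293.59 K = 20.44°C.

20.4 °C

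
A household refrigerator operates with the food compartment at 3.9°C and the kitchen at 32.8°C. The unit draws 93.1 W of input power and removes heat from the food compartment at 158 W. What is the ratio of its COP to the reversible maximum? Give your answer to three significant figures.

COP_actual = Q̇_C/Ẇ = 158.0/93.10 = 1.697.
In absolute terms T_C = 277.05 K and T_H = 305.95 K, so ΔT = 28.90 K.
COP_Carnot = T_C/ΔT = 277.05/28.90 = 9.587.
η_II = COP_actual/COP_Carnot = 1.697/9.587 = 0.1770.

0.177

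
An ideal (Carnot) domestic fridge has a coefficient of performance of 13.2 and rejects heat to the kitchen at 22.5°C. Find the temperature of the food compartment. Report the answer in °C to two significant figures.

For a Carnot refrigerator COP_R = T_C/(T_H − T_C), so T_C = COP·T_H/(1 + COP).
With T_H = 295.65 K, T_C = 13.2 × 295.65/14.20 = 274.83 K.
Converting, 274.83 K = 1.68°C.

1.7 °C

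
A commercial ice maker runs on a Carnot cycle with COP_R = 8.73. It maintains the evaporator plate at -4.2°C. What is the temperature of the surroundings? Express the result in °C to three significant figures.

COP_R = T_C/(T_H − T_C) gives T_H − T_C = T_C/COP.
With T_C = 268.95 K, T_H = 268.95 × (1 + 1/8.73) = 299.76 K.
Converting, 299.76 K = 26.61°C.

26.6 °C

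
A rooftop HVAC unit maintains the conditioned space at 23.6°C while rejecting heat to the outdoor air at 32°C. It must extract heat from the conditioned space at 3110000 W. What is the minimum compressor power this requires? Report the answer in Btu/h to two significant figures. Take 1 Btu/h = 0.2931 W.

300000 Btu/h

In absolute terms T_C = 296.75 K and T_H = 305.15 K, so ΔT = 8.400 K.
COP_Carnot = T_C/ΔT = 296.75/8.400 = 35.33.
Ẇ_min = Q̇/COP_Carnot = 3110000/35.33 = 88030 W = 300400 Btu/h.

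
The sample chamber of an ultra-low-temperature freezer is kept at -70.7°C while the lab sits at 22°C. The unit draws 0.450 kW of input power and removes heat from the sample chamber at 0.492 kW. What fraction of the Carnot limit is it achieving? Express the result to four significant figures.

0.5006

COP_actual = Q̇_C/Ẇ = 0.4920/0.4500 = 1.093.
In absolute terms T_C = 202.45 K and T_H = 295.15 K, so ΔT = 92.70 K.
COP_Carnot = T_C/ΔT = 202.45/92.70 = 2.184.
η_II = COP_actual/COP_Carnot = 1.093/2.184 = 0.5006.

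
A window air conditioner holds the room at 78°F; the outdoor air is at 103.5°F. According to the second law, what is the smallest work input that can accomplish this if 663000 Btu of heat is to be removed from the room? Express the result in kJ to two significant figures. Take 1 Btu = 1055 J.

In absolute terms T_C = 298.71 K and T_H = 312.87 K, so ΔT = 14.17 K.
The reversible limit is COP_R = T_C/ΔT = 21.09, so W_min = Q_C/COP = Q_C·ΔT/T_C.
W_min = 663000 × 14.17/298.71 = 31440 Btu = 33170 kJ.

33000 kJ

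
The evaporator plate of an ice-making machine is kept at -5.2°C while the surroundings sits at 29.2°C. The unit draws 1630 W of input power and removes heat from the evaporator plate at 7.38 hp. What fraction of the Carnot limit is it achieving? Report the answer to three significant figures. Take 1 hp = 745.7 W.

Converting, Q̇_C = 7.380 hp = 5503 W, so COP_actual = Q̇_C/Ẇ = 5503/1630 = 3.376.
In absolute terms T_C = 267.95 K and T_H = 302.35 K, so ΔT = 34.40 K.
COP_Carnot = T_C/ΔT = 267.95/34.40 = 7.789.
η_II = COP_actual/COP_Carnot = 3.376/7.789 = 0.4334.

0.433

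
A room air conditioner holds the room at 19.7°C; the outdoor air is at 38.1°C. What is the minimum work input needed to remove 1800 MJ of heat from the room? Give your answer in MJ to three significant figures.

113 MJ

In absolute terms T_C = 292.85 K and T_H = 311.25 K, so ΔT = 18.40 K.
The reversible limit is COP_R = T_C/ΔT = 15.92, so W_min = Q_C/COP = Q_C·ΔT/T_C.
W_min = 1800 × 18.40/292.85 = 113.1 MJ.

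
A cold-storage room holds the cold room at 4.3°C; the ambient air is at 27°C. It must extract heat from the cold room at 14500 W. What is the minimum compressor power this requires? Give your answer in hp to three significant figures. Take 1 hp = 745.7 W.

1.59 hp

In absolute terms T_C = 277.45 K and T_H = 300.15 K, so ΔT = 22.70 K.
COP_Carnot = T_C/ΔT = 277.45/22.70 = 12.22.
Ẇ_min = Q̇/COP_Carnot = 14500/12.22 = 1186 W = 1.591 hp.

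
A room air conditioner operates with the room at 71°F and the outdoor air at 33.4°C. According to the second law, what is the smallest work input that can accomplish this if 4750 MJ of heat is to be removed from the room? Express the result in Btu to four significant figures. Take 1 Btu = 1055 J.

179200 Btu

In absolute terms T_C = 294.82 K and T_H = 306.55 K, so ΔT = 11.73 K.
The reversible limit is COP_R = T_C/ΔT = 25.13, so W_min = Q_C/COP = Q_C·ΔT/T_C.
W_min = 4750 × 11.73/294.82 = 189.0 MJ = 179200 Btu.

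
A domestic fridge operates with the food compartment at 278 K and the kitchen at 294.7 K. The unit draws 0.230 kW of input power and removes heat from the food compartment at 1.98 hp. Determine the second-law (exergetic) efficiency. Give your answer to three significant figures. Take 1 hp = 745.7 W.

0.386

Converting, Q̇_C = 1.980 hp = 1.476 kW, so COP_actual = Q̇_C/Ẇ = 1.476/0.2300 = 6.420.
The reservoir spacing is ΔT = 294.7 − 278 = 16.70 K.
COP_Carnot = T_C/ΔT = 278.00/16.70 = 16.65.
η_II = COP_actual/COP_Carnot = 6.420/16.65 = 0.3856.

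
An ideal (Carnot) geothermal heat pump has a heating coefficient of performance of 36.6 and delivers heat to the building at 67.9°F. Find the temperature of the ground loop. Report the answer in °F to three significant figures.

53.5 °F

COP_HP = T_H/(T_H − T_C) gives T_H − T_C = T_H/COP.
With T_H = 293.09 K, T_C = 293.09 × (1 − 1/36.6) = 285.09 K.
Converting, 285.09 K = 53.49°F.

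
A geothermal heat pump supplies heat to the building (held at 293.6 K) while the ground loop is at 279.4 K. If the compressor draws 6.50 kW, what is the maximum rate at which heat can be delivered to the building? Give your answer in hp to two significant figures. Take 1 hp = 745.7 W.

180 hp

The reservoir spacing is ΔT = 293.6 − 279.4 = 14.20 K.
COP_Carnot = T_H/ΔT = 293.60/14.20 = 20.68.
Q̇_max = COP_Carnot × Ẇ = 20.68 × 6.500 kW = 134.4 kW = 180.2 hp.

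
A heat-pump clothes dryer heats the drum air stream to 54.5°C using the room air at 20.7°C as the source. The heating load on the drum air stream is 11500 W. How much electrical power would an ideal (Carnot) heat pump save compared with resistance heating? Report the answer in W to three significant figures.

10300 W

In absolute terms T_C = 293.85 K and T_H = 327.65 K, so ΔT = 33.80 K.
COP_Carnot = T_H/ΔT = 327.65/33.80 = 9.694.
Resistance heating needs Ẇ_res = Q̇_H = 11500 W; the reversible heat pump needs only Ẇ_hp = Q̇_H/COP = 1186 W.
Saving = 11500 − 1186 = 10310 W.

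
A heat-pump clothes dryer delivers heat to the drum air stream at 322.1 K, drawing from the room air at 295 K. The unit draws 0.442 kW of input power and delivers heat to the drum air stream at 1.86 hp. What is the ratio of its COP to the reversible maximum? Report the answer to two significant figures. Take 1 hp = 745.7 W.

Converting, Q̇_H = 1.860 hp = 1.387 kW, so COP_actual = Q̇_H/Ẇ = 1.387/0.4420 = 3.138.
The reservoir spacing is ΔT = 322.1 − 295 = 27.10 K.
COP_Carnot = T_H/ΔT = 322.10/27.10 = 11.89.
η_II = COP_actual/COP_Carnot = 3.138/11.89 = 0.2640.

0.26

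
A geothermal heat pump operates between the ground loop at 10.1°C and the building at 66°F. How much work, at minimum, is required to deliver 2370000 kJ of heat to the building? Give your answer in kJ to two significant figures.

In absolute terms T_C = 283.25 K and T_H = 292.04 K, so ΔT = 8.789 K.
The reversible limit is COP_HP = T_H/ΔT = 33.23, so W_min = Q_H/COP = Q_H·ΔT/T_H.
W_min = 2370000 × 8.789/292.04 = 71320 kJ.

71000 kJ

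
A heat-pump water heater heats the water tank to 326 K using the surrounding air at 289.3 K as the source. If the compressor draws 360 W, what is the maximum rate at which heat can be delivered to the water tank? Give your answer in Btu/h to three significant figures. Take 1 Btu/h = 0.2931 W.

10900 Btu/h

The reservoir spacing is ΔT = 326 − 289.3 = 36.70 K.
COP_Carnot = T_H/ΔT = 326.00/36.70 = 8.883.
Q̇_max = COP_Carnot × Ẇ = 8.883 × 360.0 W = 3198 W = 10910 Btu/h.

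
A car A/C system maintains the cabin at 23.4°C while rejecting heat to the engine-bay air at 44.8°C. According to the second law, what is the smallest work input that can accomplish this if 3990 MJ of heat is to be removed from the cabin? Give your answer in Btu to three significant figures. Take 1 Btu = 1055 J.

273000 Btu

In absolute terms T_C = 296.55 K and T_H = 317.95 K, so ΔT = 21.40 K.
The reversible limit is COP_R = T_C/ΔT = 13.86, so W_min = Q_C/COP = Q_C·ΔT/T_C.
W_min = 3990 × 21.40/296.55 = 287.9 MJ = 272900 Btu.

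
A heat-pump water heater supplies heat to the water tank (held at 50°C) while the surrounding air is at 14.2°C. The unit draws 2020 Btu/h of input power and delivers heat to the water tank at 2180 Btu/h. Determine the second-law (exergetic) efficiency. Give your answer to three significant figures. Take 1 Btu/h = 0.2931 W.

COP_actual = Q̇_H/Ẇ = 2180/2020 = 1.079.
In absolute terms T_C = 287.35 K and T_H = 323.15 K, so ΔT = 35.80 K.
COP_Carnot = T_H/ΔT = 323.15/35.80 = 9.027.
η_II = COP_actual/COP_Carnot = 1.079/9.027 = 0.1196.

0.120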